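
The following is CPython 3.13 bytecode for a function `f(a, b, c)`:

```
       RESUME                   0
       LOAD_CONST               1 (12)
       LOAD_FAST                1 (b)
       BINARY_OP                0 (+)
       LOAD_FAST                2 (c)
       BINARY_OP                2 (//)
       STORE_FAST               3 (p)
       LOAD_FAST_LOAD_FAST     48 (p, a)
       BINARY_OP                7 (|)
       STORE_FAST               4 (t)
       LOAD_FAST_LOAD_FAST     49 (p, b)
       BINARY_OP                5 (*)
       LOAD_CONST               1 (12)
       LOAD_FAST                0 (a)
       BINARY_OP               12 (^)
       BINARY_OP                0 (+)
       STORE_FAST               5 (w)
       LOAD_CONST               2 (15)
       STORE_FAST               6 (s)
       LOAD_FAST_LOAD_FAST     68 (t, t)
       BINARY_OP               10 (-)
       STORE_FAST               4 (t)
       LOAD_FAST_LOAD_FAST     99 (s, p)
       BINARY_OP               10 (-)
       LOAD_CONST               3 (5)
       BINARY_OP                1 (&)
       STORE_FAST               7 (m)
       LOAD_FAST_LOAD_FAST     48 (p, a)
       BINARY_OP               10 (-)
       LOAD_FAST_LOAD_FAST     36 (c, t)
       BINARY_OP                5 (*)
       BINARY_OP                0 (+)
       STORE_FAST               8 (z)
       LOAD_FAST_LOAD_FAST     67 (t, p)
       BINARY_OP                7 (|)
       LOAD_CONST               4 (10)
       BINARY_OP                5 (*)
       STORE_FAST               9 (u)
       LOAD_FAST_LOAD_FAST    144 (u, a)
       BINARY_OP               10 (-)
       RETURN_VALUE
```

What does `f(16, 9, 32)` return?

LOAD_CONST → push 12. Stack: [12]
LOAD_FAST b → push 9. Stack: [12, 9]
BINARY_OP + → 12 + 9 = 21. Stack: [21]
LOAD_FAST c → push 32. Stack: [21, 32]
BINARY_OP // → 21 // 32 = 0. Stack: [0]
STORE_FAST p → p=0. Stack: []
LOAD_FAST_LOAD_FAST p,a → push 0,16. Stack: [0, 16]
BINARY_OP | → 0 | 16 = 16. Stack: [16]
STORE_FAST t → t=16. Stack: []
LOAD_FAST_LOAD_FAST p,b → push 0,9. Stack: [0, 9]
BINARY_OP * → 0 * 9 = 0. Stack: [0]
LOAD_CONST → push 12. Stack: [0, 12]
LOAD_FAST a → push 16. Stack: [0, 12, 16]
BINARY_OP ^ → 12 ^ 16 = 28. Stack: [0, 28]
BINARY_OP + → 0 + 28 = 28. Stack: [28]
STORE_FAST w → w=28. Stack: []
LOAD_CONST → push 15. Stack: [15]
STORE_FAST s → s=15. Stack: []
LOAD_FAST_LOAD_FAST t,t → push 16,16. Stack: [16, 16]
BINARY_OP - → 16 - 16 = 0. Stack: [0]
STORE_FAST t → t=0. Stack: []
LOAD_FAST_LOAD_FAST s,p → push 15,0. Stack: [15, 0]
BINARY_OP - → 15 - 0 = 15. Stack: [15]
LOAD_CONST → push 5. Stack: [15, 5]
BINARY_OP & → 15 & 5 = 5. Stack: [5]
STORE_FAST m → m=5. Stack: []
LOAD_FAST_LOAD_FAST p,a → push 0,16. Stack: [0, 16]
BINARY_OP - → 0 - 16 = -16. Stack: [-16]
LOAD_FAST_LOAD_FAST c,t → push 32,0. Stack: [-16, 32, 0]
BINARY_OP * → 32 * 0 = 0. Stack: [-16, 0]
BINARY_OP + → -16 + 0 = -16. Stack: [-16]
STORE_FAST z → z=-16. Stack: []
LOAD_FAST_LOAD_FAST t,p → push 0,0. Stack: [0, 0]
BINARY_OP | → 0 | 0 = 0. Stack: [0]
LOAD_CONST → push 10. Stack: [0, 10]
BINARY_OP * → 0 * 10 = 0. Stack: [0]
STORE_FAST u → u=0. Stack: []
LOAD_FAST_LOAD_FAST u,a → push 0,16. Stack: [0, 16]
BINARY_OP - → 0 - 16 = -16. Stack: [-16]
RETURN_VALUE → return -16.

-16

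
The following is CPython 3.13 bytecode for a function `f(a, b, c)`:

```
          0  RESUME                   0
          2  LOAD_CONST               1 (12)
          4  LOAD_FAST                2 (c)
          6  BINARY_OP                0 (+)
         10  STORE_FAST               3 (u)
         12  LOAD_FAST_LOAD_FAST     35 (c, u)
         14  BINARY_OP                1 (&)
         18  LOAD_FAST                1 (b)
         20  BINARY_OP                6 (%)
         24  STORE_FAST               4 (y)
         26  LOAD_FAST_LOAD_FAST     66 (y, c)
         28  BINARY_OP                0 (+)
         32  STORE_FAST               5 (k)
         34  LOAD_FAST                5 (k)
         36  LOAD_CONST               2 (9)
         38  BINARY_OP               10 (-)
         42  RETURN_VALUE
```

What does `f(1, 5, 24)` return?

LOAD_CONST → push 12. Stack: [12]
LOAD_FAST c → push 24. Stack: [12, 24]
BINARY_OP + → 12 + 24 = 36. Stack: [36]
STORE_FAST u → u=36. Stack: []
LOAD_FAST_LOAD_FAST c,u → push 24,36. Stack: [24, 36]
BINARY_OP & → 24 & 36 = 0. Stack: [0]
LOAD_FAST b → push 5. Stack: [0, 5]
BINARY_OP % → 0 % 5 = 0. Stack: [0]
STORE_FAST y → y=0. Stack: []
LOAD_FAST_LOAD_FAST y,c → push 0,24. Stack: [0, 24]
BINARY_OP + → 0 + 24 = 24. Stack: [24]
STORE_FAST k → k=24. Stack: []
LOAD_FAST k → push 24. Stack: [24]
LOAD_CONST → push 9. Stack: [24, 9]
BINARY_OP - → 24 - 9 = 15. Stack: [15]
RETURN_VALUE → return 15.

15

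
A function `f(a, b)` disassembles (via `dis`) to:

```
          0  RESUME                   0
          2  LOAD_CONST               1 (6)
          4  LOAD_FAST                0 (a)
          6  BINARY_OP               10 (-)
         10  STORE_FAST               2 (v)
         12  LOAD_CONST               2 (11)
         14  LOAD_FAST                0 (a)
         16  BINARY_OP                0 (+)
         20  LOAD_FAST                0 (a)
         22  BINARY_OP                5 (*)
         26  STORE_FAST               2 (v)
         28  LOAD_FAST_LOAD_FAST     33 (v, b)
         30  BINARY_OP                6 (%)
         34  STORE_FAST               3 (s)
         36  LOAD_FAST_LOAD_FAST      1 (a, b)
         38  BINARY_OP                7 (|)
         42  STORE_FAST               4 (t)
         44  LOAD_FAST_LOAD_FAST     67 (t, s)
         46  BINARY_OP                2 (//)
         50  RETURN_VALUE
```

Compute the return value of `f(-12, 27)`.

-1

LOAD_CONST → push 6. Stack: [6]
LOAD_FAST a → push -12. Stack: [6, -12]
BINARY_OP - → 6 - -12 = 18. Stack: [18]
STORE_FAST v → v=18. Stack: []
LOAD_CONST → push 11. Stack: [11]
LOAD_FAST a → push -12. Stack: [11, -12]
BINARY_OP + → 11 + -12 = -1. Stack: [-1]
LOAD_FAST a → push -12. Stack: [-1, -12]
BINARY_OP * → -1 * -12 = 12. Stack: [12]
STORE_FAST v → v=12. Stack: []
LOAD_FAST_LOAD_FAST v,b → push 12,27. Stack: [12, 27]
BINARY_OP % → 12 % 27 = 12. Stack: [12]
STORE_FAST s → s=12. Stack: []
LOAD_FAST_LOAD_FAST a,b → push -12,27. Stack: [-12, 27]
BINARY_OP | → -12 | 27 = -1. Stack: [-1]
STORE_FAST t → t=-1. Stack: []
LOAD_FAST_LOAD_FAST t,s → push -1,12. Stack: [-1, 12]
BINARY_OP // → -1 // 12 = -1. Stack: [-1]
RETURN_VALUE → return -1.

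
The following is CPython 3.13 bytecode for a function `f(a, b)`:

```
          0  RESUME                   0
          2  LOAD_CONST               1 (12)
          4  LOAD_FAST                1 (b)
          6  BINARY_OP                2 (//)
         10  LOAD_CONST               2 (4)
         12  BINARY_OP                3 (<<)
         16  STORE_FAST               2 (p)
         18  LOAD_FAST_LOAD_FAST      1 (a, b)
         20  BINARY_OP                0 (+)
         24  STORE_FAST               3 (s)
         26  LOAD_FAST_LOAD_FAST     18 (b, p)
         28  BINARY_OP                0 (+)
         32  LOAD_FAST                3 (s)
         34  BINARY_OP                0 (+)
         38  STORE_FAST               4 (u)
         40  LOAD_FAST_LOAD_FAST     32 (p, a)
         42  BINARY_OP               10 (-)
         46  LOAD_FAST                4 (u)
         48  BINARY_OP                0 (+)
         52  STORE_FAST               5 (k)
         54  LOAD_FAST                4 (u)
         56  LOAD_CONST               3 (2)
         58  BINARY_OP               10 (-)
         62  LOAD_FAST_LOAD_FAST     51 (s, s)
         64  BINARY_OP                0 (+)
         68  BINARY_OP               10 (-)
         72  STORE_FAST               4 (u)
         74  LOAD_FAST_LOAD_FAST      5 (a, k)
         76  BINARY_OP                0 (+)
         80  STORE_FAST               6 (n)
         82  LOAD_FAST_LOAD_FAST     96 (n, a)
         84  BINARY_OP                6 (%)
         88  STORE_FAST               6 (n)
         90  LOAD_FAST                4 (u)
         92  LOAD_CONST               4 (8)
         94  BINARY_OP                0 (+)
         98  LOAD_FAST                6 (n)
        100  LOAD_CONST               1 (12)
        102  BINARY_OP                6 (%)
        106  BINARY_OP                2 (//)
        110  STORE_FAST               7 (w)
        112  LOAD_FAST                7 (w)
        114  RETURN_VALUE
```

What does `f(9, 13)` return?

LOAD_CONST → push 12. Stack: [12]
LOAD_FAST b → push 13. Stack: [12, 13]
BINARY_OP // → 12 // 13 = 0. Stack: [0]
LOAD_CONST → push 4. Stack: [0, 4]
BINARY_OP << → 0 << 4 = 0. Stack: [0]
STORE_FAST p → p=0. Stack: []
LOAD_FAST_LOAD_FAST a,b → push 9,13. Stack: [9, 13]
BINARY_OP + → 9 + 13 = 22. Stack: [22]
STORE_FAST s → s=22. Stack: []
LOAD_FAST_LOAD_FAST b,p → push 13,0. Stack: [13, 0]
BINARY_OP + → 13 + 0 = 13. Stack: [13]
LOAD_FAST s → push 22. Stack: [13, 22]
BINARY_OP + → 13 + 22 = 35. Stack: [35]
STORE_FAST u → u=35. Stack: []
LOAD_FAST_LOAD_FAST p,a → push 0,9. Stack: [0, 9]
BINARY_OP - → 0 - 9 = -9. Stack: [-9]
LOAD_FAST u → push 35. Stack: [-9, 35]
BINARY_OP + → -9 + 35 = 26. Stack: [26]
STORE_FAST k → k=26. Stack: []
LOAD_FAST u → push 35. Stack: [35]
LOAD_CONST → push 2. Stack: [35, 2]
BINARY_OP - → 35 - 2 = 33. Stack: [33]
LOAD_FAST_LOAD_FAST s,s → push 22,22. Stack: [33, 22, 22]
BINARY_OP + → 22 + 22 = 44. Stack: [33, 44]
BINARY_OP - → 33 - 44 = -11. Stack: [-11]
STORE_FAST u → u=-11. Stack: []
LOAD_FAST_LOAD_FAST a,k → push 9,26. Stack: [9, 26]
BINARY_OP + → 9 + 26 = 35. Stack: [35]
STORE_FAST n → n=35. Stack: []
LOAD_FAST_LOAD_FAST n,a → push 35,9. Stack: [35, 9]
BINARY_OP % → 35 % 9 = 8. Stack: [8]
STORE_FAST n → n=8. Stack: []
LOAD_FAST u → push -11. Stack: [-11]
LOAD_CONST → push 8. Stack: [-11, 8]
BINARY_OP + → -11 + 8 = -3. Stack: [-3]
LOAD_FAST n → push 8. Stack: [-3, 8]
LOAD_CONST → push 12. Stack: [-3, 8, 12]
BINARY_OP % → 8 % 12 = 8. Stack: [-3, 8]
BINARY_OP // → -3 // 8 = -1. Stack: [-1]
STORE_FAST w → w=-1. Stack: []
LOAD_FAST w → push -1. Stack: [-1]
RETURN_VALUE → return -1.

-1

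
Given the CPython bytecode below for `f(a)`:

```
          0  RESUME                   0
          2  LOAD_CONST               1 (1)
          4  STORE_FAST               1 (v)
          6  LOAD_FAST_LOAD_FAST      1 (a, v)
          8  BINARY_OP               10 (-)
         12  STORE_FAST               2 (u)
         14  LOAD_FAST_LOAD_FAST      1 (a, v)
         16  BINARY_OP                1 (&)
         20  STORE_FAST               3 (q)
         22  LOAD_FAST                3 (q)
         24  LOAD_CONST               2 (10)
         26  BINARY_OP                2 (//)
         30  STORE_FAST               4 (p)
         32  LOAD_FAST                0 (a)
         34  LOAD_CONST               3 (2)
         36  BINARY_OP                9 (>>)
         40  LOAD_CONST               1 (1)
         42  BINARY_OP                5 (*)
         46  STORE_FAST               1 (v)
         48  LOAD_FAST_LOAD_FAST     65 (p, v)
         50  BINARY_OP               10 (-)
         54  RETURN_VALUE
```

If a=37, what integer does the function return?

LOAD_CONST → push 1. Stack: [1]
STORE_FAST v → v=1. Stack: []
LOAD_FAST_LOAD_FAST a,v → push 37,1. Stack: [37, 1]
BINARY_OP - → 37 - 1 = 36. Stack: [36]
STORE_FAST u → u=36. Stack: []
LOAD_FAST_LOAD_FAST a,v → push 37,1. Stack: [37, 1]
BINARY_OP & → 37 & 1 = 1. Stack: [1]
STORE_FAST q → q=1. Stack: []
LOAD_FAST q → push 1. Stack: [1]
LOAD_CONST → push 10. Stack: [1, 10]
BINARY_OP // → 1 // 10 = 0. Stack: [0]
STORE_FAST p → p=0. Stack: []
LOAD_FAST a → push 37. Stack: [37]
LOAD_CONST → push 2. Stack: [37, 2]
BINARY_OP >> → 37 >> 2 = 9. Stack: [9]
LOAD_CONST → push 1. Stack: [9, 1]
BINARY_OP * → 9 * 1 = 9. Stack: [9]
STORE_FAST v → v=9. Stack: []
LOAD_FAST_LOAD_FAST p,v → push 0,9. Stack: [0, 9]
BINARY_OP - → 0 - 9 = -9. Stack: [-9]
RETURN_VALUE → return -9.

-9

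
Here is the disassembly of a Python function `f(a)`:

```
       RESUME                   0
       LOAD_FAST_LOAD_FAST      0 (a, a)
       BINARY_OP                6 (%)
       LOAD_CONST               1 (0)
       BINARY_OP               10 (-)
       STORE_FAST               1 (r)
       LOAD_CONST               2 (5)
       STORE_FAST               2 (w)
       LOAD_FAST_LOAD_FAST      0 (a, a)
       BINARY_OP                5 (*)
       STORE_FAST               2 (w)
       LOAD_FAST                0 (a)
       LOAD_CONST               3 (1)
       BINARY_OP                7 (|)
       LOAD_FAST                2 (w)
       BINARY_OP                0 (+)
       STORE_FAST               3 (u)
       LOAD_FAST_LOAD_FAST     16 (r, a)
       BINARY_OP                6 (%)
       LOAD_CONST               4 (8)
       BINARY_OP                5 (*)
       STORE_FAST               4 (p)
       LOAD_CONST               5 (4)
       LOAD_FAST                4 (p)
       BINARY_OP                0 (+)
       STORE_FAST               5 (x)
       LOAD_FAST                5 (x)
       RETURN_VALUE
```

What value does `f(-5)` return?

4

LOAD_FAST_LOAD_FAST a,a → push -5,-5. Stack: [-5, -5]
BINARY_OP % → -5 % -5 = 0. Stack: [0]
LOAD_CONST → push 0. Stack: [0, 0]
BINARY_OP - → 0 - 0 = 0. Stack: [0]
STORE_FAST r → r=0. Stack: []
LOAD_CONST → push 5. Stack: [5]
STORE_FAST w → w=5. Stack: []
LOAD_FAST_LOAD_FAST a,a → push -5,-5. Stack: [-5, -5]
BINARY_OP * → -5 * -5 = 25. Stack: [25]
STORE_FAST w → w=25. Stack: []
LOAD_FAST a → push -5. Stack: [-5]
LOAD_CONST → push 1. Stack: [-5, 1]
BINARY_OP | → -5 | 1 = -5. Stack: [-5]
LOAD_FAST w → push 25. Stack: [-5, 25]
BINARY_OP + → -5 + 25 = 20. Stack: [20]
STORE_FAST u → u=20. Stack: []
LOAD_FAST_LOAD_FAST r,a → push 0,-5. Stack: [0, -5]
BINARY_OP % → 0 % -5 = 0. Stack: [0]
LOAD_CONST → push 8. Stack: [0, 8]
BINARY_OP * → 0 * 8 = 0. Stack: [0]
STORE_FAST p → p=0. Stack: []
LOAD_CONST → push 4. Stack: [4]
LOAD_FAST p → push 0. Stack: [4, 0]
BINARY_OP + → 4 + 0 = 4. Stack: [4]
STORE_FAST x → x=4. Stack: []
LOAD_FAST x → push 4. Stack: [4]
RETURN_VALUE → return 4.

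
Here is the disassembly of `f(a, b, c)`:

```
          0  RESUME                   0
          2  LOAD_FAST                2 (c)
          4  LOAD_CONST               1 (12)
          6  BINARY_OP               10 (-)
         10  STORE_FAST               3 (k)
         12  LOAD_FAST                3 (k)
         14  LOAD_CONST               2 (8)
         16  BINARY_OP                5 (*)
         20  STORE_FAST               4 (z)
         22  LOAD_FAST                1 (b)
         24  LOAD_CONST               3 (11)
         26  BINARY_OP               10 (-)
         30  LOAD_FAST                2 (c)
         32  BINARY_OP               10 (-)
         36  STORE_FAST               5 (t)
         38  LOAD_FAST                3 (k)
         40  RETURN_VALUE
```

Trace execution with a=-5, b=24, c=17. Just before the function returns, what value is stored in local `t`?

LOAD_FAST c → push 17. Stack: [17]
LOAD_CONST → push 12. Stack: [17, 12]
BINARY_OP - → 17 - 12 = 5. Stack: [5]
STORE_FAST k → k=5. Stack: []
LOAD_FAST k → push 5. Stack: [5]
LOAD_CONST → push 8. Stack: [5, 8]
BINARY_OP * → 5 * 8 = 40. Stack: [40]
STORE_FAST z → z=40. Stack: []
LOAD_FAST b → push 24. Stack: [24]
LOAD_CONST → push 11. Stack: [24, 11]
BINARY_OP - → 24 - 11 = 13. Stack: [13]
LOAD_FAST c → push 17. Stack: [13, 17]
BINARY_OP - → 13 - 17 = -4. Stack: [-4]
STORE_FAST t → t=-4. Stack: []
LOAD_FAST k → push 5. Stack: [5]
RETURN_VALUE → return 5.

-4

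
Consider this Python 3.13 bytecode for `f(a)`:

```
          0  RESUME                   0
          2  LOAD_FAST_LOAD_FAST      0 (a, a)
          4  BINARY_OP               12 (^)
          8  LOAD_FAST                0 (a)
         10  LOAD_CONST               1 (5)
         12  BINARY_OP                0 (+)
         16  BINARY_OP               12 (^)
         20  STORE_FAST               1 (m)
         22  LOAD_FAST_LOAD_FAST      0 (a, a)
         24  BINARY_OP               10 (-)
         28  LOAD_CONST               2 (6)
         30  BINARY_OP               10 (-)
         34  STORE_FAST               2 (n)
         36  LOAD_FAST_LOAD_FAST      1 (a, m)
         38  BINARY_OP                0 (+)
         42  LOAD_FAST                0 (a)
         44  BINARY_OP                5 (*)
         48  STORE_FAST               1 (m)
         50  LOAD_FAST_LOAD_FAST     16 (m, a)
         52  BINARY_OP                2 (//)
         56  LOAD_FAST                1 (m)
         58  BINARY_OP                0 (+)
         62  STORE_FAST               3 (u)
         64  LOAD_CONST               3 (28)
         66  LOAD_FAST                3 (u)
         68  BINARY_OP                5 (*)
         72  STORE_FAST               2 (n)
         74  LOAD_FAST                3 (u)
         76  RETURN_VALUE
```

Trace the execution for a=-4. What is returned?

9

LOAD_FAST_LOAD_FAST a,a → push -4,-4. Stack: [-4, -4]
BINARY_OP ^ → -4 ^ -4 = 0. Stack: [0]
LOAD_FAST a → push -4. Stack: [0, -4]
LOAD_CONST → push 5. Stack: [0, -4, 5]
BINARY_OP + → -4 + 5 = 1. Stack: [0, 1]
BINARY_OP ^ → 0 ^ 1 = 1. Stack: [1]
STORE_FAST m → m=1. Stack: []
LOAD_FAST_LOAD_FAST a,a → push -4,-4. Stack: [-4, -4]
BINARY_OP - → -4 - -4 = 0. Stack: [0]
LOAD_CONST → push 6. Stack: [0, 6]
BINARY_OP - → 0 - 6 = -6. Stack: [-6]
STORE_FAST n → n=-6. Stack: []
LOAD_FAST_LOAD_FAST a,m → push -4,1. Stack: [-4, 1]
BINARY_OP + → -4 + 1 = -3. Stack: [-3]
LOAD_FAST a → push -4. Stack: [-3, -4]
BINARY_OP * → -3 * -4 = 12. Stack: [12]
STORE_FAST m → m=12. Stack: []
LOAD_FAST_LOAD_FAST m,a → push 12,-4. Stack: [12, -4]
BINARY_OP // → 12 // -4 = -3. Stack: [-3]
LOAD_FAST m → push 12. Stack: [-3, 12]
BINARY_OP + → -3 + 12 = 9. Stack: [9]
STORE_FAST u → u=9. Stack: []
LOAD_CONST → push 28. Stack: [28]
LOAD_FAST u → push 9. Stack: [28, 9]
BINARY_OP * → 28 * 9 = 252. Stack: [252]
STORE_FAST n → n=252. Stack: []
LOAD_FAST u → push 9. Stack: [9]
RETURN_VALUE → return 9.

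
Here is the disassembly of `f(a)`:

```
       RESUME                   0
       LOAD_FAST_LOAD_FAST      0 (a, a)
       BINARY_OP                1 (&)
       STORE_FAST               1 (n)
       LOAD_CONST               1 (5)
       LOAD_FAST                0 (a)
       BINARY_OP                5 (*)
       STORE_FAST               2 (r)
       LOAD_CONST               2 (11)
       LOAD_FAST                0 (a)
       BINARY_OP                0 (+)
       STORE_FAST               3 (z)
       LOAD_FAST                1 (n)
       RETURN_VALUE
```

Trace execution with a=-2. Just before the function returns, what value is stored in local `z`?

LOAD_FAST_LOAD_FAST a,a → push -2,-2. Stack: [-2, -2]
BINARY_OP & → -2 & -2 = -2. Stack: [-2]
STORE_FAST n → n=-2. Stack: []
LOAD_CONST → push 5. Stack: [5]
LOAD_FAST a → push -2. Stack: [5, -2]
BINARY_OP * → 5 * -2 = -10. Stack: [-10]
STORE_FAST r → r=-10. Stack: []
LOAD_CONST → push 11. Stack: [11]
LOAD_FAST a → push -2. Stack: [11, -2]
BINARY_OP + → 11 + -2 = 9. Stack: [9]
STORE_FAST z → z=9. Stack: []
LOAD_FAST n → push -2. Stack: [-2]
RETURN_VALUE → return -2.

9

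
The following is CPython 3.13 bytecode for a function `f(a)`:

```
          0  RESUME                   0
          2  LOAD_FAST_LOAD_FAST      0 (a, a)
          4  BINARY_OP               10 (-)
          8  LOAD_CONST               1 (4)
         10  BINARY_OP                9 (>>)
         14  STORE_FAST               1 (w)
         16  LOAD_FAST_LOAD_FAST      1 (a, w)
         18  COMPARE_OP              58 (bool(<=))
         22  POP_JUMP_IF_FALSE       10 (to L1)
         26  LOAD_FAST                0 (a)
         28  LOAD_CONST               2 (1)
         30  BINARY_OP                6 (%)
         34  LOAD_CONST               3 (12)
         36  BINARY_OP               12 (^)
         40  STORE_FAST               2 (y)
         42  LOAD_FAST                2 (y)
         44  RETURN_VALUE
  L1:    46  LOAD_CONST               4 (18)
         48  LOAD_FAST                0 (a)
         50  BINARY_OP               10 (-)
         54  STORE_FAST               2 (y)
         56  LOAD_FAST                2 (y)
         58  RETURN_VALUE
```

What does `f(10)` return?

LOAD_FAST_LOAD_FAST a,a → push 10,10. Stack: [10, 10]
BINARY_OP - → 10 - 10 = 0. Stack: [0]
LOAD_CONST → push 4. Stack: [0, 4]
BINARY_OP >> → 0 >> 4 = 0. Stack: [0]
STORE_FAST w → w=0. Stack: []
LOAD_FAST_LOAD_FAST a,w → push 10,0. Stack: [10, 0]
COMPARE_OP bool(<=) → 10 vs 0 = False. Stack: [False]
POP_JUMP_IF_FALSE → pop False; jump. Stack: []
LOAD_CONST → push 18. Stack: [18]
LOAD_FAST a → push 10. Stack: [18, 10]
BINARY_OP - → 18 - 10 = 8. Stack: [8]
STORE_FAST y → y=8. Stack: []
LOAD_FAST y → push 8. Stack: [8]
RETURN_VALUE → return 8.

8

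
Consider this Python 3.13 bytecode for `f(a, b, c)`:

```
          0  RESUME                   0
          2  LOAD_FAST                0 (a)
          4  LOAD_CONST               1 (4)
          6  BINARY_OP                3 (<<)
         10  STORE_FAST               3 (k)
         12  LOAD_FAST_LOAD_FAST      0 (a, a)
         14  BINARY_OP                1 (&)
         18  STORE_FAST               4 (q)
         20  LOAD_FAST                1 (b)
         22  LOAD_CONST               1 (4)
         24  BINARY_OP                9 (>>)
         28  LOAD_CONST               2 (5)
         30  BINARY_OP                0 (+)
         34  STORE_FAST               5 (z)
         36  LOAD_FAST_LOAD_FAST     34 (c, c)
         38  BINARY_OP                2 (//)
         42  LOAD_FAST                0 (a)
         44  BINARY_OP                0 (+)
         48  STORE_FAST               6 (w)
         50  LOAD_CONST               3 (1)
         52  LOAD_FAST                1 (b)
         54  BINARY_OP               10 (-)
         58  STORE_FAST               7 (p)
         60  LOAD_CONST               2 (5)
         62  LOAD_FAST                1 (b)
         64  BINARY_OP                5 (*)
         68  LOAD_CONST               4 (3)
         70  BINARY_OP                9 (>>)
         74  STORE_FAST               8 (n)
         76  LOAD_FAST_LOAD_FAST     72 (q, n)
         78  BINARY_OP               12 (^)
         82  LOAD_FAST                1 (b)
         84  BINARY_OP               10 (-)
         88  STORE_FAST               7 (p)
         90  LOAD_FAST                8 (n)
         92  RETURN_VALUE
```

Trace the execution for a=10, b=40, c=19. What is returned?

25

LOAD_FAST a → push 10. Stack: [10]
LOAD_CONST → push 4. Stack: [10, 4]
BINARY_OP << → 10 << 4 = 160. Stack: [160]
STORE_FAST k → k=160. Stack: []
LOAD_FAST_LOAD_FAST a,a → push 10,10. Stack: [10, 10]
BINARY_OP & → 10 & 10 = 10. Stack: [10]
STORE_FAST q → q=10. Stack: []
LOAD_FAST b → push 40. Stack: [40]
LOAD_CONST → push 4. Stack: [40, 4]
BINARY_OP >> → 40 >> 4 = 2. Stack: [2]
LOAD_CONST → push 5. Stack: [2, 5]
BINARY_OP + → 2 + 5 = 7. Stack: [7]
STORE_FAST z → z=7. Stack: []
LOAD_FAST_LOAD_FAST c,c → push 19,19. Stack: [19, 19]
BINARY_OP // → 19 // 19 = 1. Stack: [1]
LOAD_FAST a → push 10. Stack: [1, 10]
BINARY_OP + → 1 + 10 = 11. Stack: [11]
STORE_FAST w → w=11. Stack: []
LOAD_CONST → push 1. Stack: [1]
LOAD_FAST b → push 40. Stack: [1, 40]
BINARY_OP - → 1 - 40 = -39. Stack: [-39]
STORE_FAST p → p=-39. Stack: []
LOAD_CONST → push 5. Stack: [5]
LOAD_FAST b → push 40. Stack: [5, 40]
BINARY_OP * → 5 * 40 = 200. Stack: [200]
LOAD_CONST → push 3. Stack: [200, 3]
BINARY_OP >> → 200 >> 3 = 25. Stack: [25]
STORE_FAST n → n=25. Stack: []
LOAD_FAST_LOAD_FAST q,n → push 10,25. Stack: [10, 25]
BINARY_OP ^ → 10 ^ 25 = 19. Stack: [19]
LOAD_FAST b → push 40. Stack: [19, 40]
BINARY_OP - → 19 - 40 = -21. Stack: [-21]
STORE_FAST p → p=-21. Stack: []
LOAD_FAST n → push 25. Stack: [25]
RETURN_VALUE → return 25.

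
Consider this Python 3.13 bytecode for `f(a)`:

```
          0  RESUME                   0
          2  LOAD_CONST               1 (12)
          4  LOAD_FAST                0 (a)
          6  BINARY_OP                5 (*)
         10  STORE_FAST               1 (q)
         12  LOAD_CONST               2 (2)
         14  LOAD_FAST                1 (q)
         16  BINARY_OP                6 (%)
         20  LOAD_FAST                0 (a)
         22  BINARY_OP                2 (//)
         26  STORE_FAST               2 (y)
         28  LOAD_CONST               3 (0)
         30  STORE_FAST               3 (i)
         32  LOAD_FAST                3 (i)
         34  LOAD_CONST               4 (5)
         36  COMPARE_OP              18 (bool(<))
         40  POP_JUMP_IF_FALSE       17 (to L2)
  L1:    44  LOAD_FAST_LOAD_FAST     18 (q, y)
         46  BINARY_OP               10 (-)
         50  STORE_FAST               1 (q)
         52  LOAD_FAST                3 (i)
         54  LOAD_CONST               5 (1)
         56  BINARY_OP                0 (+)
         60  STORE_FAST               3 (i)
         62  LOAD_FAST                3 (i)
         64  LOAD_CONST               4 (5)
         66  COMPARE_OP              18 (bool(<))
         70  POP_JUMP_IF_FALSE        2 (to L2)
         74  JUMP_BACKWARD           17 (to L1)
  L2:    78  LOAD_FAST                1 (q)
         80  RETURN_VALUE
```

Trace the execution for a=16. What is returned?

LOAD_CONST → push 12
LOAD_FAST a → push 16
BINARY_OP * → 12 * 16 = 192
STORE_FAST q → q=192
LOAD_CONST → push 2
LOAD_FAST q → push 192
BINARY_OP % → 2 % 192 = 2
LOAD_FAST a → push 16
BINARY_OP // → 2 // 16 = 0
STORE_FAST y → y=0
LOAD_CONST → push 0
STORE_FAST i → i=0
LOAD_FAST i → push 0
LOAD_CONST → push 5
COMPARE_OP bool(<) → 0 vs 5 = True
POP_JUMP_IF_FALSE → pop True; no jump
LOAD_FAST_LOAD_FAST q,y → push 192,0
BINARY_OP - → 192 - 0 = 192
STORE_FAST q → q=192
LOAD_FAST i → push 0
LOAD_CONST → push 1
BINARY_OP + → 0 + 1 = 1
STORE_FAST i → i=1
LOAD_FAST i → push 1
LOAD_CONST → push 5
COMPARE_OP bool(<) → 1 vs 5 = True
POP_JUMP_IF_FALSE → pop True; no jump
LOAD_FAST_LOAD_FAST q,y → push 192,0
BINARY_OP - → 192 - 0 = 192
STORE_FAST q → q=192
LOAD_FAST i → push 1
LOAD_CONST → push 1
BINARY_OP + → 1 + 1 = 2
STORE_FAST i → i=2
LOAD_FAST i → push 2
LOAD_CONST → push 5
COMPARE_OP bool(<) → 2 vs 5 = True
POP_JUMP_IF_FALSE → pop True; no jump
LOAD_FAST_LOAD_FAST q,y → push 192,0
BINARY_OP - → 192 - 0 = 192
STORE_FAST q → q=192
LOAD_FAST i → push 2
LOAD_CONST → push 1
BINARY_OP + → 2 + 1 = 3
STORE_FAST i → i=3
LOAD_FAST i → push 3
LOAD_CONST → push 5
COMPARE_OP bool(<) → 3 vs 5 = True
POP_JUMP_IF_FALSE → pop True; no jump
LOAD_FAST_LOAD_FAST q,y → push 192,0
BINARY_OP - → 192 - 0 = 192
STORE_FAST q → q=192
LOAD_FAST i → push 3
LOAD_CONST → push 1
BINARY_OP + → 3 + 1 = 4
STORE_FAST i → i=4
LOAD_FAST i → push 4
LOAD_CONST → push 5
COMPARE_OP bool(<) → 4 vs 5 = True
POP_JUMP_IF_FALSE → pop True; no jump
LOAD_FAST_LOAD_FAST q,y → push 192,0
BINARY_OP - → 192 - 0 = 192
STORE_FAST q → q=192
LOAD_FAST i → push 4
LOAD_CONST → push 1
BINARY_OP + → 4 + 1 = 5
STORE_FAST i → i=5
LOAD_FAST i → push 5
LOAD_CONST → push 5
COMPARE_OP bool(<) → 5 vs 5 = False
POP_JUMP_IF_FALSE → pop False; jump
LOAD_FAST q → push 192
RETURN_VALUE → return 192.

192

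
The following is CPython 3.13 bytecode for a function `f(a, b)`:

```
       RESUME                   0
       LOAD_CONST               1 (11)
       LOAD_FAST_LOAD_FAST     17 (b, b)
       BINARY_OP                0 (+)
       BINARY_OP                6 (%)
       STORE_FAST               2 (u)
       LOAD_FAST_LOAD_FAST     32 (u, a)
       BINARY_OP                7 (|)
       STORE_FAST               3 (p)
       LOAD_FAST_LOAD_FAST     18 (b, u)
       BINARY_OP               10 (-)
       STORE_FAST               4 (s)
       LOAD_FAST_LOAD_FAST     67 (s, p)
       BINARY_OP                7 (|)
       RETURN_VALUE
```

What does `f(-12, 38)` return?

LOAD_CONST → push 11. Stack: [11]
LOAD_FAST_LOAD_FAST b,b → push 38,38. Stack: [11, 38, 38]
BINARY_OP + → 38 + 38 = 76. Stack: [11, 76]
BINARY_OP % → 11 % 76 = 11. Stack: [11]
STORE_FAST u → u=11. Stack: []
LOAD_FAST_LOAD_FAST u,a → push 11,-12. Stack: [11, -12]
BINARY_OP | → 11 | -12 = -1. Stack: [-1]
STORE_FAST p → p=-1. Stack: []
LOAD_FAST_LOAD_FAST b,u → push 38,11. Stack: [38, 11]
BINARY_OP - → 38 - 11 = 27. Stack: [27]
STORE_FAST s → s=27. Stack: []
LOAD_FAST_LOAD_FAST s,p → push 27,-1. Stack: [27, -1]
BINARY_OP | → 27 | -1 = -1. Stack: [-1]
RETURN_VALUE → return -1.

-1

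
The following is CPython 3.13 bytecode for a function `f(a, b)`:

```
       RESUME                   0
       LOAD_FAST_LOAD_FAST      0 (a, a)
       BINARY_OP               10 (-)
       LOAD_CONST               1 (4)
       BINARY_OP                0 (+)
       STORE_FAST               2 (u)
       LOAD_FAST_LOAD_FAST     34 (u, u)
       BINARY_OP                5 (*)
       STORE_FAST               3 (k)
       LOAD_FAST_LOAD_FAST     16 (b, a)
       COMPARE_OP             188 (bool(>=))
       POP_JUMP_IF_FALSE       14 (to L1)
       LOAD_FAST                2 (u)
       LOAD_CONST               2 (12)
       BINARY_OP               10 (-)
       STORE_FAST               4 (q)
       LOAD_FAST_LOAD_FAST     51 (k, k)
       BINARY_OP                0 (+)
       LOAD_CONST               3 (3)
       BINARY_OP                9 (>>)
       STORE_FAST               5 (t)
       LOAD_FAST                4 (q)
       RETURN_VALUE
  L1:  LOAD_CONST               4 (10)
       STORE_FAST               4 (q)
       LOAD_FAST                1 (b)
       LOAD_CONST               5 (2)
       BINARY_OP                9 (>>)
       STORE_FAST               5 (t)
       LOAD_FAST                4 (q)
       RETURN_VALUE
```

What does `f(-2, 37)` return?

-8

LOAD_FAST_LOAD_FAST a,a → push -2,-2. Stack: [-2, -2]
BINARY_OP - → -2 - -2 = 0. Stack: [0]
LOAD_CONST → push 4. Stack: [0, 4]
BINARY_OP + → 0 + 4 = 4. Stack: [4]
STORE_FAST u → u=4. Stack: []
LOAD_FAST_LOAD_FAST u,u → push 4,4. Stack: [4, 4]
BINARY_OP * → 4 * 4 = 16. Stack: [16]
STORE_FAST k → k=16. Stack: []
LOAD_FAST_LOAD_FAST b,a → push 37,-2. Stack: [37, -2]
COMPARE_OP bool(>=) → 37 vs -2 = True. Stack: [True]
POP_JUMP_IF_FALSE → pop True; no jump. Stack: []
LOAD_FAST u → push 4. Stack: [4]
LOAD_CONST → push 12. Stack: [4, 12]
BINARY_OP - → 4 - 12 = -8. Stack: [-8]
STORE_FAST q → q=-8. Stack: []
LOAD_FAST_LOAD_FAST k,k → push 16,16. Stack: [16, 16]
BINARY_OP + → 16 + 16 = 32. Stack: [32]
LOAD_CONST → push 3. Stack: [32, 3]
BINARY_OP >> → 32 >> 3 = 4. Stack: [4]
STORE_FAST t → t=4. Stack: []
LOAD_FAST q → push -8. Stack: [-8]
RETURN_VALUE → return -8.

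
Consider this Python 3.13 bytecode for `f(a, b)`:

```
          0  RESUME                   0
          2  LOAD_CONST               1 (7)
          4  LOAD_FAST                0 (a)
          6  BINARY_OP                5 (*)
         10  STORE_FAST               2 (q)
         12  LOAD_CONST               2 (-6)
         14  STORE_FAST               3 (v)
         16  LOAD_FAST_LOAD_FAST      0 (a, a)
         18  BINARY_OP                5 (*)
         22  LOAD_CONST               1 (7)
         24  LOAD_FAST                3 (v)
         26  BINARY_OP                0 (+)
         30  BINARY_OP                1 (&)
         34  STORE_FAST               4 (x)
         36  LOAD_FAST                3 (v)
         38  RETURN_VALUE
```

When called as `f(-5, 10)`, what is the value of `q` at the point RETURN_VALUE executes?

LOAD_CONST → push 7. Stack: [7]
LOAD_FAST a → push -5. Stack: [7, -5]
BINARY_OP * → 7 * -5 = -35. Stack: [-35]
STORE_FAST q → q=-35. Stack: []
LOAD_CONST → push -6. Stack: [-6]
STORE_FAST v → v=-6. Stack: []
LOAD_FAST_LOAD_FAST a,a → push -5,-5. Stack: [-5, -5]
BINARY_OP * → -5 * -5 = 25. Stack: [25]
LOAD_CONST → push 7. Stack: [25, 7]
LOAD_FAST v → push -6. Stack: [25, 7, -6]
BINARY_OP + → 7 + -6 = 1. Stack: [25, 1]
BINARY_OP & → 25 & 1 = 1. Stack: [1]
STORE_FAST x → x=1. Stack: []
LOAD_FAST v → push -6. Stack: [-6]
RETURN_VALUE → return -6.

-35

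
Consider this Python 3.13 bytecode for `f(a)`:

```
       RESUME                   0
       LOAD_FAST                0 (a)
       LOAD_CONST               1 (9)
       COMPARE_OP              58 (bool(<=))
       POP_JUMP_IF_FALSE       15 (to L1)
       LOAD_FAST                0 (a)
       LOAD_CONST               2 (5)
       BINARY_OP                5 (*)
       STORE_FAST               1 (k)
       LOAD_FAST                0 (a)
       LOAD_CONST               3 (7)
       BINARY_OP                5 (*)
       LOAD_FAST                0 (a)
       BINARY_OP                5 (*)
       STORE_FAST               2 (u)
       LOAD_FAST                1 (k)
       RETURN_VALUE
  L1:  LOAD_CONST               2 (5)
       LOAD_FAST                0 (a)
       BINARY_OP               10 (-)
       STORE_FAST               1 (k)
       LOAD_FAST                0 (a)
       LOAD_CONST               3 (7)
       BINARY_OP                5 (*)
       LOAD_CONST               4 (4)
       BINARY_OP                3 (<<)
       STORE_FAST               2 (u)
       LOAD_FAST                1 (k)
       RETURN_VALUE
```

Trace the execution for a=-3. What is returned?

LOAD_FAST a → push -3. Stack: [-3]
LOAD_CONST → push 9. Stack: [-3, 9]
COMPARE_OP bool(<=) → -3 vs 9 = True. Stack: [True]
POP_JUMP_IF_FALSE → pop True; no jump. Stack: []
LOAD_FAST a → push -3. Stack: [-3]
LOAD_CONST → push 5. Stack: [-3, 5]
BINARY_OP * → -3 * 5 = -15. Stack: [-15]
STORE_FAST k → k=-15. Stack: []
LOAD_FAST a → push -3. Stack: [-3]
LOAD_CONST → push 7. Stack: [-3, 7]
BINARY_OP * → -3 * 7 = -21. Stack: [-21]
LOAD_FAST a → push -3. Stack: [-21, -3]
BINARY_OP * → -21 * -3 = 63. Stack: [63]
STORE_FAST u → u=63. Stack: []
LOAD_FAST k → push -15. Stack: [-15]
RETURN_VALUE → return -15.

-15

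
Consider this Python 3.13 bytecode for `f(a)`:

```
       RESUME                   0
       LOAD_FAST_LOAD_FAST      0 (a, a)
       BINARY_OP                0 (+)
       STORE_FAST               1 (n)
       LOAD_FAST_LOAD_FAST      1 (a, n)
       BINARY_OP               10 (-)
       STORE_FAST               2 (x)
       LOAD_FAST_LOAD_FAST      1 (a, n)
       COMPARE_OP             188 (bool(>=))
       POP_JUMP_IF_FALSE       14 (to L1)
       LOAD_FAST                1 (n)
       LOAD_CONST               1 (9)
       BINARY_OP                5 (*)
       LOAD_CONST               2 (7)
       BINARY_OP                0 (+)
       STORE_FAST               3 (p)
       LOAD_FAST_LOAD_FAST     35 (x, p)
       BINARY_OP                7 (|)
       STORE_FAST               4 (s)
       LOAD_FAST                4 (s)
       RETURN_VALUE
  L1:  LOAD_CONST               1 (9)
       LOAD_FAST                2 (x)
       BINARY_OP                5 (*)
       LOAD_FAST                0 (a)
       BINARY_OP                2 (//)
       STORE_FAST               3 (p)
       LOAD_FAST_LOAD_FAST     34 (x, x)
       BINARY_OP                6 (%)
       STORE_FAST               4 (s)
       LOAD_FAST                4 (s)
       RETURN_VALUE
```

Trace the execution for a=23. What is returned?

0

LOAD_FAST_LOAD_FAST a,a → push 23,23. Stack: [23, 23]
BINARY_OP + → 23 + 23 = 46. Stack: [46]
STORE_FAST n → n=46. Stack: []
LOAD_FAST_LOAD_FAST a,n → push 23,46. Stack: [23, 46]
BINARY_OP - → 23 - 46 = -23. Stack: [-23]
STORE_FAST x → x=-23. Stack: []
LOAD_FAST_LOAD_FAST a,n → push 23,46. Stack: [23, 46]
COMPARE_OP bool(>=) → 23 vs 46 = False. Stack: [False]
POP_JUMP_IF_FALSE → pop False; jump. Stack: []
LOAD_CONST → push 9. Stack: [9]
LOAD_FAST x → push -23. Stack: [9, -23]
BINARY_OP * → 9 * -23 = -207. Stack: [-207]
LOAD_FAST a → push 23. Stack: [-207, 23]
BINARY_OP // → -207 // 23 = -9. Stack: [-9]
STORE_FAST p → p=-9. Stack: []
LOAD_FAST_LOAD_FAST x,x → push -23,-23. Stack: [-23, -23]
BINARY_OP % → -23 % -23 = 0. Stack: [0]
STORE_FAST s → s=0. Stack: []
LOAD_FAST s → push 0. Stack: [0]
RETURN_VALUE → return 0.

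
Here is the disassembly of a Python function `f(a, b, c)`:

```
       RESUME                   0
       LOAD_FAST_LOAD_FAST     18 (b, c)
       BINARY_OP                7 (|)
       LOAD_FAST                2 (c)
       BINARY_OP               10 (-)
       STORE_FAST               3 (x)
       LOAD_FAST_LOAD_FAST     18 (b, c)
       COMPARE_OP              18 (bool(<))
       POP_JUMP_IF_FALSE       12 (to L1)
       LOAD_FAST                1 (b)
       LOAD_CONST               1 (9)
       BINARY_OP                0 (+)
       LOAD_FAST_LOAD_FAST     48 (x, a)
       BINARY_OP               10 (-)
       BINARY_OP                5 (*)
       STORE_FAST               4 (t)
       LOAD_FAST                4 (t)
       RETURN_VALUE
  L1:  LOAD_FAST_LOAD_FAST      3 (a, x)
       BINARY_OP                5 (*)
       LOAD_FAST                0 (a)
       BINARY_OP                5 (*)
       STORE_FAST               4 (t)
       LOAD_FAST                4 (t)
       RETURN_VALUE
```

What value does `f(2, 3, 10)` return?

LOAD_FAST_LOAD_FAST b,c → push 3,10. Stack: [3, 10]
BINARY_OP | → 3 | 10 = 11. Stack: [11]
LOAD_FAST c → push 10. Stack: [11, 10]
BINARY_OP - → 11 - 10 = 1. Stack: [1]
STORE_FAST x → x=1. Stack: []
LOAD_FAST_LOAD_FAST b,c → push 3,10. Stack: [3, 10]
COMPARE_OP bool(<) → 3 vs 10 = True. Stack: [True]
POP_JUMP_IF_FALSE → pop True; no jump. Stack: []
LOAD_FAST b → push 3. Stack: [3]
LOAD_CONST → push 9. Stack: [3, 9]
BINARY_OP + → 3 + 9 = 12. Stack: [12]
LOAD_FAST_LOAD_FAST x,a → push 1,2. Stack: [12, 1, 2]
BINARY_OP - → 1 - 2 = -1. Stack: [12, -1]
BINARY_OP * → 12 * -1 = -12. Stack: [-12]
STORE_FAST t → t=-12. Stack: []
LOAD_FAST t → push -12. Stack: [-12]
RETURN_VALUE → return -12.

-12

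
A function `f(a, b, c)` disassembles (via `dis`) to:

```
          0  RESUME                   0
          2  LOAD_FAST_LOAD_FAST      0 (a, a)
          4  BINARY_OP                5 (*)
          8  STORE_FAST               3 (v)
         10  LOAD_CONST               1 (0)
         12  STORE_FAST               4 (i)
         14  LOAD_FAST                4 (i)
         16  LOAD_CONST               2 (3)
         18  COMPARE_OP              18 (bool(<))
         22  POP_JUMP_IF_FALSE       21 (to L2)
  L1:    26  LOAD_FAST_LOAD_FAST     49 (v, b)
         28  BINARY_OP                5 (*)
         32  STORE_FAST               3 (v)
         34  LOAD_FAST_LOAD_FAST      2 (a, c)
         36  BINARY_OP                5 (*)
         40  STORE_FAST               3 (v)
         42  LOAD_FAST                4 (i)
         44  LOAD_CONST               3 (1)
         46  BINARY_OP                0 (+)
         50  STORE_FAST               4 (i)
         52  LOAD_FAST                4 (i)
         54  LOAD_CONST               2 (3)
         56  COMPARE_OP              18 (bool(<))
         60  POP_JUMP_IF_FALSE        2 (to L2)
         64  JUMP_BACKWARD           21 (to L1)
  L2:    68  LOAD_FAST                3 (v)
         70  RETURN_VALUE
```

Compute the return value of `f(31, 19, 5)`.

155

LOAD_FAST_LOAD_FAST a,a → push 31,31. Stack: [31, 31]
BINARY_OP * → 31 * 31 = 961. Stack: [961]
STORE_FAST v → v=961. Stack: []
LOAD_CONST → push 0. Stack: [0]
STORE_FAST i → i=0. Stack: []
LOAD_FAST i → push 0. Stack: [0]
LOAD_CONST → push 3. Stack: [0, 3]
COMPARE_OP bool(<) → 0 vs 3 = True. Stack: [True]
POP_JUMP_IF_FALSE → pop True; no jump. Stack: []
LOAD_FAST_LOAD_FAST v,b → push 961,19. Stack: [961, 19]
BINARY_OP * → 961 * 19 = 18259. Stack: [18259]
STORE_FAST v → v=18259. Stack: []
LOAD_FAST_LOAD_FAST a,c → push 31,5. Stack: [31, 5]
BINARY_OP * → 31 * 5 = 155. Stack: [155]
STORE_FAST v → v=155. Stack: []
LOAD_FAST i → push 0. Stack: [0]
LOAD_CONST → push 1. Stack: [0, 1]
BINARY_OP + → 0 + 1 = 1. Stack: [1]
STORE_FAST i → i=1. Stack: []
LOAD_FAST i → push 1. Stack: [1]
LOAD_CONST → push 3. Stack: [1, 3]
COMPARE_OP bool(<) → 1 vs 3 = True. Stack: [True]
POP_JUMP_IF_FALSE → pop True; no jump. Stack: []
LOAD_FAST_LOAD_FAST v,b → push 155,19. Stack: [155, 19]
BINARY_OP * → 155 * 19 = 2945. Stack: [2945]
STORE_FAST v → v=2945. Stack: []
LOAD_FAST_LOAD_FAST a,c → push 31,5. Stack: [31, 5]
BINARY_OP * → 31 * 5 = 155. Stack: [155]
STORE_FAST v → v=155. Stack: []
LOAD_FAST i → push 1. Stack: [1]
LOAD_CONST → push 1. Stack: [1, 1]
BINARY_OP + → 1 + 1 = 2. Stack: [2]
STORE_FAST i → i=2. Stack: []
LOAD_FAST i → push 2. Stack: [2]
LOAD_CONST → push 3. Stack: [2, 3]
COMPARE_OP bool(<) → 2 vs 3 = True. Stack: [True]
POP_JUMP_IF_FALSE → pop True; no jump. Stack: []
LOAD_FAST_LOAD_FAST v,b → push 155,19. Stack: [155, 19]
BINARY_OP * → 155 * 19 = 2945. Stack: [2945]
STORE_FAST v → v=2945. Stack: []
LOAD_FAST_LOAD_FAST a,c → push 31,5. Stack: [31, 5]
BINARY_OP * → 31 * 5 = 155. Stack: [155]
STORE_FAST v → v=155. Stack: []
LOAD_FAST i → push 2. Stack: [2]
LOAD_CONST → push 1. Stack: [2, 1]
BINARY_OP + → 2 + 1 = 3. Stack: [3]
STORE_FAST i → i=3. Stack: []
LOAD_FAST i → push 3. Stack: [3]
LOAD_CONST → push 3. Stack: [3, 3]
COMPARE_OP bool(<) → 3 vs 3 = False. Stack: [False]
POP_JUMP_IF_FALSE → pop False; jump. Stack: []
LOAD_FAST v → push 155. Stack: [155]
RETURN_VALUE → return 155.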